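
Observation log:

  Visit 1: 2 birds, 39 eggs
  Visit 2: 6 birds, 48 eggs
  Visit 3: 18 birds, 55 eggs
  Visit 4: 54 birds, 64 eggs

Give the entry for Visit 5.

Birds: 2, 6, 18, 54 → 162 (×3 each step).
For the eggs, alternating steps +9, +7, +9, +7, …: 39, 48, 55, 64 → 71.
So the next record is 162 birds, 71 eggs.

162 birds, 71 eggs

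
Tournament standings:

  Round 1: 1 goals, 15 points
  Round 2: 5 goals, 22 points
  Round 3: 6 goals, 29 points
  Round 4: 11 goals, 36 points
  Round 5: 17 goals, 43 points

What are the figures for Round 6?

28 goals, 50 points

Goals: each term is the sum of the two before it; 1, 5, 6, 11, 17 → 28.
Points: 15, 22, 29, 36, 43 → 50 (+7 each step).
Putting it together: 28 goals, 50 points.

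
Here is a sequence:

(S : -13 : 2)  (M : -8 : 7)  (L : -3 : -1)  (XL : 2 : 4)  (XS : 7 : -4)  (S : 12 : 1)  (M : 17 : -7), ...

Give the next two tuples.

(L : 22 : -2), (XL : 27 : -10)

For the size, repeats S → M → L → XL → XS: S, M, L, XL, XS, S, M → L → XL.
Second coordinate: -13, -8, -3, 2, 7, 12, 17 → 22 → 27 (+5 each step).
Third coordinate: alternating steps +5, −8, +5, −8, …; 2, 7, -1, 4, -4, 1, -7 → -2 → -10.
So the next two tuples are (L : 22 : -2) and (XL : 27 : -10).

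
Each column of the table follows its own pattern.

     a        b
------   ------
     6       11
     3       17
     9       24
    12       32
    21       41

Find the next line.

33  51

Column a — each term is the sum of the two before it: 6, 3, 9, 12, 21 → 33.
Column b — differences are 6, 7, 8, … (increasing by 1 each time): 11, 17, 24, 32, 41 → 51.
So the next line is 33  51.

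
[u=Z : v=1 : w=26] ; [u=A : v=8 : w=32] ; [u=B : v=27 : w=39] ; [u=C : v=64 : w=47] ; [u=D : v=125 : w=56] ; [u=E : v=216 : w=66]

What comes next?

U: letters move forward 1 place in the alphabet, wrapping Z→A, so Z, A, B, C, D, E → F.
For the v, perfect cubes: 1³, 2³, 3³, …: 1, 8, 27, 64, 125, 216 → 343.
For the w, differences are 6, 7, 8, … (increasing by 1 each time): 26, 32, 39, 47, 56, 66 → 77.
So the next triple is [u=F : v=343 : w=77].

[u=F : v=343 : w=77]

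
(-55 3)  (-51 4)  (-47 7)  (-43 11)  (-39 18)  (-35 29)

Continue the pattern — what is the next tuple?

(-31 47)

First component goes -55, -51, -47, -43, -39, -35 → -31 (+4 each step).
Second component: each term is the sum of the two before it; 3, 4, 7, 11, 18, 29 → 47.
Putting it together: (-31 47).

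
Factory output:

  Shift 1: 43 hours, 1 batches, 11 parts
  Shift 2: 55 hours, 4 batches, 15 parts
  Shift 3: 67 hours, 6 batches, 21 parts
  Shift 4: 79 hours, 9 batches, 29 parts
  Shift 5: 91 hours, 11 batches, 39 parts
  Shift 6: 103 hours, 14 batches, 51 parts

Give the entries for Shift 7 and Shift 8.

Hours: +12 each step, so 43, 55, 67, 79, 91, 103 → 115 → 127.
Batches: 1, 4, 6, 9, 11, 14 → 16 → 19 (alternating steps +3, +2, +3, +2, …).
Parts: differences are 4, 6, 8, … (increasing by 2 each time); 11, 15, 21, 29, 39, 51 → 65 → 81.
So the next two records are 115 hours, 16 batches, 65 parts and 127 hours, 19 batches, 81 parts.

115 hours, 16 batches, 65 parts; 127 hours, 19 batches, 81 parts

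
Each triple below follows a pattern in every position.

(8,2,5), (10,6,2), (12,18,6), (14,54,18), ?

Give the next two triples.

First value: +2 each step; 8, 10, 12, 14 → 16 → 18.
Second value — ×3 each step: 2, 6, 18, 54 → 162 → 486.
Third value: always the previous value of the second value; 5, 2, 6, 18 → 54 → 162.
Putting the parts together: (16,162,54) and then (18,486,162).

(16,162,54), (18,486,162)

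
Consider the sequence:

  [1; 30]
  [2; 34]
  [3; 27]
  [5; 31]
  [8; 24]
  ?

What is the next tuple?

[13; 28]

First component goes 1, 2, 3, 5, 8 → 13 (each term is the sum of the two before it).
Second component goes 30, 34, 27, 31, 24 → 28 (alternating steps +4, −7, +4, −7, …).
So the next tuple is [13; 28].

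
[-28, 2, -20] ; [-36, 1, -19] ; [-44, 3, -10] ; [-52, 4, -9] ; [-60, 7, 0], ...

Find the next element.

[-68, 11, 1]

For the first coordinate, −8 each step: -28, -36, -44, -52, -60 → -68.
Second coordinate: 2, 1, 3, 4, 7 → 11 (each term is the sum of the two before it).
Third coordinate goes -20, -19, -10, -9, 0 → 1 (alternating steps +1, +9, +1, +9, …).
So the next element is [-68, 11, 1].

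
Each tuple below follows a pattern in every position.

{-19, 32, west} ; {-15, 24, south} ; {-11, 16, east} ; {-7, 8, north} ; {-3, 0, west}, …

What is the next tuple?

First component — +4 each step: -19, -15, -11, -7, -3 → 1.
Second component: −8 each step; 32, 24, 16, 8, 0 → -8.
Direction — repeats west → south → east → north: west, south, east, north, west → south.
Putting it together: {1, -8, south}.

{1, -8, south}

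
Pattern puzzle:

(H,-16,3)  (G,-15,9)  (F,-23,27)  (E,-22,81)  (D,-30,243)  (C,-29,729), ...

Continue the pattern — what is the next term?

(B,-37,2187)

Letter — letters move back 1 place in the alphabet: H, G, F, E, D, C → B.
Second entry goes -16, -15, -23, -22, -30, -29 → -37 (alternating steps +1, −8, +1, −8, …).
Third entry: ×3 each step, so 3, 9, 27, 81, 243, 729 → 2187.
So the next term is (B,-37,2187).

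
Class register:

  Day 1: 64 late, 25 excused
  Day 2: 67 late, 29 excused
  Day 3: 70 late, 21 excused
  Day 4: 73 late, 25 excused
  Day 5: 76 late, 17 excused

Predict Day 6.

79 late, 21 excused

Late: +3 each step, so 64, 67, 70, 73, 76 → 79.
Excused: alternating steps +4, −8, +4, −8, …, so 25, 29, 21, 25, 17 → 21.
Putting it together: 79 late, 21 excused.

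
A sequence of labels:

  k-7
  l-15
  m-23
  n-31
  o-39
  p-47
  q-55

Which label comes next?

r-63

Letter: k, l, m, n, o, p, q → r (letters move forward 1 place in the alphabet).
Second component goes 7, 15, 23, 31, 39, 47, 55 → 63 (+8 each step).
Combining the parts gives r-63.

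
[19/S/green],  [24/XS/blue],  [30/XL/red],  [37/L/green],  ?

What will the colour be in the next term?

Colour: repeats green → blue → red, so green, blue, red, green → blue.

blue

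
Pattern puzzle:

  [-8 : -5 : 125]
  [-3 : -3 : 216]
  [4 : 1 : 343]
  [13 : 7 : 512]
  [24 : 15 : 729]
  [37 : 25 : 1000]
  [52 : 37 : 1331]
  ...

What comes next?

For the first entry, differences are 5, 7, 9, … (increasing by 2 each time): -8, -3, 4, 13, 24, 37, 52 → 69.
For the second entry, differences are 2, 4, 6, … (increasing by 2 each time): -5, -3, 1, 7, 15, 25, 37 → 51.
Third entry: 125, 216, 343, 512, 729, 1000, 1331 → 1728 (perfect cubes: 5³, 6³, 7³, …).
Putting it together: [69 : 51 : 1728].

[69 : 51 : 1728]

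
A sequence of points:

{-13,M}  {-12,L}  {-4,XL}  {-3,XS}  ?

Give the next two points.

{5,S}, {6,M}

First slot goes -13, -12, -4, -3 → 5 → 6 (alternating steps +1, +8, +1, +8, …).
Size: M, L, XL, XS → S → M (runs through clothing sizes XS→XL).
Putting the parts together: {5,S} and then {6,M}.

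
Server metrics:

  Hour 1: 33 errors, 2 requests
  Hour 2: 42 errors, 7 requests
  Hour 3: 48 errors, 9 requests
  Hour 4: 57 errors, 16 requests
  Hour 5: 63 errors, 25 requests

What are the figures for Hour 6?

Errors — alternating steps +9, +6, +9, +6, …: 33, 42, 48, 57, 63 → 72.
Requests: each term is the sum of the two before it; 2, 7, 9, 16, 25 → 41.
So the next line is 72 errors, 41 requests.

72 errors, 41 requests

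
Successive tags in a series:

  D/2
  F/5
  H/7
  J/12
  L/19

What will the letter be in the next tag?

N

Letter: letters move forward 2 places in the alphabet; D, F, H, J, L → N.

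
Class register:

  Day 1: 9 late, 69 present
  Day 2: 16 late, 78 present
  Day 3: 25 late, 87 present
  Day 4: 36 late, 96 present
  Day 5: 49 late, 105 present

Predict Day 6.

64 late, 114 present

Late — perfect squares: 3², 4², 5², …: 9, 16, 25, 36, 49 → 64.
For the present, +9 each step: 69, 78, 87, 96, 105 → 114.
So the next line is 64 late, 114 present.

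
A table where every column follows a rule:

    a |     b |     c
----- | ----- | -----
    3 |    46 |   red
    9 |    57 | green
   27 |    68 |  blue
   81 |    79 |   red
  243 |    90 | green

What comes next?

729  101  blue

Column a — ×3 each step: 3, 9, 27, 81, 243 → 729.
Column b — +11 each step: 46, 57, 68, 79, 90 → 101.
Column c goes red, green, blue, red, green → blue (repeats red → green → blue).
So the next line is 729  101  blue.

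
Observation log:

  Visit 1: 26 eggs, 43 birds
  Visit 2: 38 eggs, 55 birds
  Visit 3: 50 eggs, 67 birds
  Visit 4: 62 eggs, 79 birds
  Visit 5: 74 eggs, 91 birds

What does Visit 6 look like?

86 eggs, 103 birds

For the eggs, +12 each step: 26, 38, 50, 62, 74 → 86.
Birds goes 43, 55, 67, 79, 91 → 103 (+12 each step).
So the next row is 86 eggs, 103 birds.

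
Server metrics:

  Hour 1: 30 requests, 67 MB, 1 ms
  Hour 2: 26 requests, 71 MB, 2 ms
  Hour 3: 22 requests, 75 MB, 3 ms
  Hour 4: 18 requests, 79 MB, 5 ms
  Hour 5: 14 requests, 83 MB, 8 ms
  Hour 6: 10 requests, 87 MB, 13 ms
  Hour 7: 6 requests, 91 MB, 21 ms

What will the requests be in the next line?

For the requests, −4 each step: 30, 26, 22, 18, 14, 10, 6 → 2.

2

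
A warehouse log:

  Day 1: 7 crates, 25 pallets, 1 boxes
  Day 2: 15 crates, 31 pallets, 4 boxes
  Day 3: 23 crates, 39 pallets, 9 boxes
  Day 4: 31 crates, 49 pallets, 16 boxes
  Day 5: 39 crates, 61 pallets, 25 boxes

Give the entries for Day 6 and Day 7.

47 crates, 75 pallets, 36 boxes; 55 crates, 91 pallets, 49 boxes

Crates: 7, 15, 23, 31, 39 → 47 → 55 (+8 each step).
Pallets: differences are 6, 8, 10, … (increasing by 2 each time), so 25, 31, 39, 49, 61 → 75 → 91.
Boxes — perfect squares: 1², 2², 3², …: 1, 4, 9, 16, 25 → 36 → 49.
So the next two rows are 47 crates, 75 pallets, 36 boxes and 55 crates, 91 pallets, 49 boxes.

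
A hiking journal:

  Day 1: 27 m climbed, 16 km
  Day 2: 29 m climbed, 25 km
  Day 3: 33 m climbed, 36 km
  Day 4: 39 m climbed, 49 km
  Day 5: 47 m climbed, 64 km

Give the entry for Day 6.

M climbed: 27, 29, 33, 39, 47 → 57 (differences are 2, 4, 6, … (increasing by 2 each time)).
Km — perfect squares: 4², 5², 6², …: 16, 25, 36, 49, 64 → 81.
So the next record is 57 m climbed, 81 km.

57 m climbed, 81 km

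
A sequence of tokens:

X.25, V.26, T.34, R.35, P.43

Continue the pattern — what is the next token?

Letter: letters move back 2 places in the alphabet, so X, V, T, R, P → N.
For the second component, alternating steps +1, +8, +1, +8, …: 25, 26, 34, 35, 43 → 44.
So the next token is N.44.

N.44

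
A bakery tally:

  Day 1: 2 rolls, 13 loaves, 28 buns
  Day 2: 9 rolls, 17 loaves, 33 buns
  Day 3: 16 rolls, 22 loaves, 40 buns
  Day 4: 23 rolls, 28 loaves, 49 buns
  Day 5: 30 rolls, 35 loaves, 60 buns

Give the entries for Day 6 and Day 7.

37 rolls, 43 loaves, 73 buns; 44 rolls, 52 loaves, 88 buns

For the rolls, +7 each step: 2, 9, 16, 23, 30 → 37 → 44.
Loaves: differences are 4, 5, 6, … (increasing by 1 each time), so 13, 17, 22, 28, 35 → 43 → 52.
Buns goes 28, 33, 40, 49, 60 → 73 → 88 (differences are 5, 7, 9, … (increasing by 2 each time)).
So the next two lines are 37 rolls, 43 loaves, 73 buns and 44 rolls, 52 loaves, 88 buns.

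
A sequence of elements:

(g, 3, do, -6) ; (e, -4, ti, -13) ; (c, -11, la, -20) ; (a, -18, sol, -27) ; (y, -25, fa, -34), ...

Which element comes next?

For the letter, letters move back 2 places in the alphabet, wrapping A→Z: g, e, c, a, y → w.
Second value: 3, -4, -11, -18, -25 → -32 (−7 each step).
Note: runs backward through the solfège scale do→ti; do, ti, la, sol, fa → mi.
Fourth value: always 9 less than the second value; -6, -13, -20, -27, -34 → -41.
So the next element is (w, -32, mi, -41).

(w, -32, mi, -41)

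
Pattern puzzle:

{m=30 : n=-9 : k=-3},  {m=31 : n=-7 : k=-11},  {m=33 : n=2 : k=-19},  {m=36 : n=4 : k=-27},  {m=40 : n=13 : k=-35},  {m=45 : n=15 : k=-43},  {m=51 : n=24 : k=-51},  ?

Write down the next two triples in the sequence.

M: differences are 1, 2, 3, … (increasing by 1 each time), so 30, 31, 33, 36, 40, 45, 51 → 58 → 66.
N: -9, -7, 2, 4, 13, 15, 24 → 26 → 35 (alternating steps +2, +9, +2, +9, …).
K: −8 each step, so -3, -11, -19, -27, -35, -43, -51 → -59 → -67.
Putting the parts together: {m=58 : n=26 : k=-59} and then {m=66 : n=35 : k=-67}.

{m=58 : n=26 : k=-59}, {m=66 : n=35 : k=-67}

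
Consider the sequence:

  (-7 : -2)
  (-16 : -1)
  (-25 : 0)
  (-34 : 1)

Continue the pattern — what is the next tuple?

First slot: -7, -16, -25, -34 → -43 (−9 each step).
For the second slot, +1 each step: -2, -1, 0, 1 → 2.
Putting it together: (-43 : 2).

(-43 : 2)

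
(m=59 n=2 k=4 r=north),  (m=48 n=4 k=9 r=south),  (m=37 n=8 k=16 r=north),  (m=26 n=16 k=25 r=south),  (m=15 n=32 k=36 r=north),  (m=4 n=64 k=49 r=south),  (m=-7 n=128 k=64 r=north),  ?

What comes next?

M: −11 each step, so 59, 48, 37, 26, 15, 4, -7 → -18.
N: ×2 each step; 2, 4, 8, 16, 32, 64, 128 → 256.
For the k, perfect squares: 2², 3², 4², …: 4, 9, 16, 25, 36, 49, 64 → 81.
R — alternates north ↔ south: north, south, north, south, north, south, north → south.
Combining the parts gives (m=-18 n=256 k=81 r=south).

(m=-18 n=256 k=81 r=south)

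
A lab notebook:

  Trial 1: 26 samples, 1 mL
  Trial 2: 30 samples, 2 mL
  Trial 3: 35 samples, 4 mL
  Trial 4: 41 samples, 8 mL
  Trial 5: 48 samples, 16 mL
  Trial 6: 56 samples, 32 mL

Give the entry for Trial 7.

65 samples, 64 mL

For the samples, differences are 4, 5, 6, … (increasing by 1 each time): 26, 30, 35, 41, 48, 56 → 65.
ML: ×2 each step; 1, 2, 4, 8, 16, 32 → 64.
So the next record is 65 samples, 64 mL.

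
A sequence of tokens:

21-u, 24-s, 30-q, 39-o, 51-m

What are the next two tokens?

First component: differences are 3, 6, 9, … (increasing by 3 each time), so 21, 24, 30, 39, 51 → 66 → 84.
Letter: letters move back 2 places in the alphabet; u, s, q, o, m → k → i.
So the next two tokens are 66-k and 84-i.

66-k, 84-i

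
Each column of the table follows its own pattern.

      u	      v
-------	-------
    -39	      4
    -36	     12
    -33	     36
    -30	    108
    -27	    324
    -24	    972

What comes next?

-21  2916

Column u: -39, -36, -33, -30, -27, -24 → -21 (+3 each step).
Column v: ×3 each step, so 4, 12, 36, 108, 324, 972 → 2916.
Combining the parts gives -21  2916.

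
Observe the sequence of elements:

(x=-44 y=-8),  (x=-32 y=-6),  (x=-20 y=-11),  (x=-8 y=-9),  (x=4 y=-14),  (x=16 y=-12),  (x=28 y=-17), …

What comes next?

(x=40 y=-15)

X: -44, -32, -20, -8, 4, 16, 28 → 40 (+12 each step).
For the y, alternating steps +2, −5, +2, −5, …: -8, -6, -11, -9, -14, -12, -17 → -15.
Combining the parts gives (x=40 y=-15).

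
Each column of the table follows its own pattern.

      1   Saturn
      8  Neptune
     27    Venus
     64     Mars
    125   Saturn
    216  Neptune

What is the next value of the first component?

First component goes 1, 8, 27, 64, 125, 216 → 343 (perfect cubes: 1³, 2³, 3³, …).
For the planet, repeats Saturn → Neptune → Venus → Mars: Saturn, Neptune, Venus, Mars, Saturn, Neptune → Venus.

343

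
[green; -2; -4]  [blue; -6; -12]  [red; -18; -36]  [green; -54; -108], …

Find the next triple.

[blue; -162; -324]

Colour: green, blue, red, green → blue (repeats green → blue → red).
Second part: ×3 each step, so -2, -6, -18, -54 → -162.
For the third part, always 2 × the second part: -4, -12, -36, -108 → -324.
So the next triple is [blue; -162; -324].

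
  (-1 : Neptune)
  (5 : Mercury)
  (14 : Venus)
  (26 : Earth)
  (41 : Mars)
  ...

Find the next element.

(59 : Jupiter)

First component: differences are 6, 9, 12, … (increasing by 3 each time), so -1, 5, 14, 26, 41 → 59.
Planet: runs through the planets Mercury→Neptune; Neptune, Mercury, Venus, Earth, Mars → Jupiter.
Putting it together: (59 : Jupiter).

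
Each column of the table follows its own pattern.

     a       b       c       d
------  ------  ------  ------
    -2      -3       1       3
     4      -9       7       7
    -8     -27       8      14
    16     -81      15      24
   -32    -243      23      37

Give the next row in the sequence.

Column a: -2, 4, -8, 16, -32 → 64 (×(-2) each step).
Column b: -3, -9, -27, -81, -243 → -729 (×3 each step).
Column c goes 1, 7, 8, 15, 23 → 38 (each term is the sum of the two before it).
For the column d, differences are 4, 7, 10, … (increasing by 3 each time): 3, 7, 14, 24, 37 → 53.
Putting it together: 64  -729  38  53.

64  -729  38  53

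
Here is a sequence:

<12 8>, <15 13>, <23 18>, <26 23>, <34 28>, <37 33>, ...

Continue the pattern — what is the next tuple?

First slot goes 12, 15, 23, 26, 34, 37 → 45 (alternating steps +3, +8, +3, +8, …).
For the second slot, +5 each step: 8, 13, 18, 23, 28, 33 → 38.
Combining the parts gives <45 38>.

<45 38>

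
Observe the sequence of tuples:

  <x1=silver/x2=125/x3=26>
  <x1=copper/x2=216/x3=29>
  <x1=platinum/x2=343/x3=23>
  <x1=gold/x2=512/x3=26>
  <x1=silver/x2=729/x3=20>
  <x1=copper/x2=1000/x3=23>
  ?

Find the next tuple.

<x1=platinum/x2=1331/x3=17>

For the x1, repeats silver → copper → platinum → gold: silver, copper, platinum, gold, silver, copper → platinum.
X2: perfect cubes: 5³, 6³, 7³, …, so 125, 216, 343, 512, 729, 1000 → 1331.
For the x3, alternating steps +3, −6, +3, −6, …: 26, 29, 23, 26, 20, 23 → 17.
Putting it together: <x1=platinum/x2=1331/x3=17>.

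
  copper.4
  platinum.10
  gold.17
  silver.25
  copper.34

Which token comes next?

platinum.44

Metal goes copper, platinum, gold, silver, copper → platinum (repeats copper → platinum → gold → silver).
Second component: 4, 10, 17, 25, 34 → 44 (differences are 6, 7, 8, … (increasing by 1 each time)).
Combining the parts gives platinum.44.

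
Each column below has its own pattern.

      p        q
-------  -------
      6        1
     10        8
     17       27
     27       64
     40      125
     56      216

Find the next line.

75  343

Column p: differences are 4, 7, 10, … (increasing by 3 each time), so 6, 10, 17, 27, 40, 56 → 75.
Column q: perfect cubes: 1³, 2³, 3³, …, so 1, 8, 27, 64, 125, 216 → 343.
Putting it together: 75  343.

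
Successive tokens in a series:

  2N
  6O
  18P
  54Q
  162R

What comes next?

486S

For the first component, ×3 each step: 2, 6, 18, 54, 162 → 486.
Letter: N, O, P, Q, R → S (letters move forward 1 place in the alphabet).
Putting it together: 486S.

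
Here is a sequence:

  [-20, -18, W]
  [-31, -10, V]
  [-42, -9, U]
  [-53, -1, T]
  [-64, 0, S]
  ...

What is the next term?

[-75, 8, R]

First part: −11 each step, so -20, -31, -42, -53, -64 → -75.
Second part: alternating steps +8, +1, +8, +1, …, so -18, -10, -9, -1, 0 → 8.
Letter: letters move back 1 place in the alphabet, so W, V, U, T, S → R.
So the next term is [-75, 8, R].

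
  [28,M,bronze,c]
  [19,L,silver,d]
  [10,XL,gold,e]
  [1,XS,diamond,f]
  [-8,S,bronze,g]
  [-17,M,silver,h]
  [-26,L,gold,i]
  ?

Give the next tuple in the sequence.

[-35,XL,diamond,j]

First entry: 28, 19, 10, 1, -8, -17, -26 → -35 (−9 each step).
Size: repeats M → L → XL → XS → S, so M, L, XL, XS, S, M, L → XL.
Rank: bronze, silver, gold, diamond, bronze, silver, gold → diamond (repeats bronze → silver → gold → diamond).
Letter — letters move forward 1 place in the alphabet: c, d, e, f, g, h, i → j.
Putting it together: [-35,XL,diamond,j].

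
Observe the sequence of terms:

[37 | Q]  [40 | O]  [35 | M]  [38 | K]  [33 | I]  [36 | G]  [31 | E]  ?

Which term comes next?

First coordinate — alternating steps +3, −5, +3, −5, …: 37, 40, 35, 38, 33, 36, 31 → 34.
Letter: letters move back 2 places in the alphabet, so Q, O, M, K, I, G, E → C.
Combining the parts gives [34 | C].

[34 | C]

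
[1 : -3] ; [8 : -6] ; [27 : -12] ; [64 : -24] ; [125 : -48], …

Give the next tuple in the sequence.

First slot: 1, 8, 27, 64, 125 → 216 (perfect cubes: 1³, 2³, 3³, …).
Second slot goes -3, -6, -12, -24, -48 → -96 (×2 each step).
Putting it together: [216 : -96].

[216 : -96]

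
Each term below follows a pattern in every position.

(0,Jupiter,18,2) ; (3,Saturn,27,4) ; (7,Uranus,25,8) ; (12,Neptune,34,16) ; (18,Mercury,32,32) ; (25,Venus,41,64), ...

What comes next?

First component: differences are 3, 4, 5, … (increasing by 1 each time); 0, 3, 7, 12, 18, 25 → 33.
Planet goes Jupiter, Saturn, Uranus, Neptune, Mercury, Venus → Earth (runs through the planets Mercury→Neptune).
Third component: 18, 27, 25, 34, 32, 41 → 39 (alternating steps +9, −2, +9, −2, …).
Fourth component: 2, 4, 8, 16, 32, 64 → 128 (×2 each step).
Combining the parts gives (33,Earth,39,128).

(33,Earth,39,128)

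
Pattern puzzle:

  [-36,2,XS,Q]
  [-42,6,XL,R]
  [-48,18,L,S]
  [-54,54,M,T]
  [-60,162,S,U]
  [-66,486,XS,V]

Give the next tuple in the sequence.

First component: -36, -42, -48, -54, -60, -66 → -72 (−6 each step).
Second component: ×3 each step; 2, 6, 18, 54, 162, 486 → 1458.
Size: repeats XS → XL → L → M → S, so XS, XL, L, M, S, XS → XL.
Letter — letters move forward 1 place in the alphabet: Q, R, S, T, U, V → W.
Putting it together: [-72,1458,XL,W].

[-72,1458,XL,W]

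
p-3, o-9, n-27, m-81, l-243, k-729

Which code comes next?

j-2187

Letter: letters move back 1 place in the alphabet, so p, o, n, m, l, k → j.
Second component — ×3 each step: 3, 9, 27, 81, 243, 729 → 2187.
So the next code is j-2187.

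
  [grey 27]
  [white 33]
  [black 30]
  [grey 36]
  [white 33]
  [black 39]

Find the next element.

[grey 36]

Shade: repeats grey → white → black, so grey, white, black, grey, white, black → grey.
For the second slot, alternating steps +6, −3, +6, −3, …: 27, 33, 30, 36, 33, 39 → 36.
Combining the parts gives [grey 36].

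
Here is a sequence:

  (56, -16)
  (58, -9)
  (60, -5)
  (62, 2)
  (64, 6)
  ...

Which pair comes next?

First entry: +2 each step, so 56, 58, 60, 62, 64 → 66.
For the second entry, alternating steps +7, +4, +7, +4, …: -16, -9, -5, 2, 6 → 13.
Combining the parts gives (66, 13).

(66, 13)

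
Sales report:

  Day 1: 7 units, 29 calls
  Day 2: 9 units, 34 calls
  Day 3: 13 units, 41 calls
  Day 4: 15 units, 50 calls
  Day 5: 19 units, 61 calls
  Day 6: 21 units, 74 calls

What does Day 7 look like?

Units: alternating steps +2, +4, +2, +4, …, so 7, 9, 13, 15, 19, 21 → 25.
Calls — differences are 5, 7, 9, … (increasing by 2 each time): 29, 34, 41, 50, 61, 74 → 89.
So the next record is 25 units, 89 calls.

25 units, 89 calls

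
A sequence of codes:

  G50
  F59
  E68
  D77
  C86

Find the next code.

B95

Letter: G, F, E, D, C → B (letters move back 1 place in the alphabet).
Second component: +9 each step; 50, 59, 68, 77, 86 → 95.
So the next code is B95.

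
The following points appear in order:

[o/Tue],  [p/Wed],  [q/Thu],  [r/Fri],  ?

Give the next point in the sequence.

Letter: letters move forward 1 place in the alphabet, so o, p, q, r → s.
Day goes Tue, Wed, Thu, Fri → Sat (runs through the weekdays Mon→Sun).
So the next point is [s/Sat].

[s/Sat]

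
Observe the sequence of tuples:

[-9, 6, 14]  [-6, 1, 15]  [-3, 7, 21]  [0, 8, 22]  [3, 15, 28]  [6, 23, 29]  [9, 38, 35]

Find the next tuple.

[12, 61, 36]

First part: +3 each step; -9, -6, -3, 0, 3, 6, 9 → 12.
For the second part, each term is the sum of the two before it: 6, 1, 7, 8, 15, 23, 38 → 61.
Third part: alternating steps +1, +6, +1, +6, …, so 14, 15, 21, 22, 28, 29, 35 → 36.
Combining the parts gives [12, 61, 36].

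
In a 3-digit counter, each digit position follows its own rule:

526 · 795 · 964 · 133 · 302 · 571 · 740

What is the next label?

919

For the first digit, +2 each step, mod 10: 5, 7, 9, 1, 3, 5, 7 → 9.
Second digit: −3 each step, mod 10; 2, 9, 6, 3, 0, 7, 4 → 1.
Third digit: −1 each step, mod 10; 6, 5, 4, 3, 2, 1, 0 → 9.
Putting it together: 919.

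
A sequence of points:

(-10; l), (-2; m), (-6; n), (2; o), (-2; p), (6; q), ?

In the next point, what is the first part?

First part: -10, -2, -6, 2, -2, 6 → 2 (alternating steps +8, −4, +8, −4, …).

2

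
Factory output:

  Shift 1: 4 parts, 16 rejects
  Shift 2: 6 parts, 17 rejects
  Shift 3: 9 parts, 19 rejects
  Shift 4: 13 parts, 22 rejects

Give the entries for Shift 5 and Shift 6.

18 parts, 26 rejects; 24 parts, 31 rejects

Parts goes 4, 6, 9, 13 → 18 → 24 (differences are 2, 3, 4, … (increasing by 1 each time)).
Rejects: 16, 17, 19, 22 → 26 → 31 (differences are 1, 2, 3, … (increasing by 1 each time)).
Putting the parts together: 18 parts, 26 rejects and then 24 parts, 31 rejects.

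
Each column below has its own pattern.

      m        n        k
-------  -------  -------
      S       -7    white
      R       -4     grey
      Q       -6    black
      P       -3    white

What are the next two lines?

Column m: letters move back 1 place in the alphabet, so S, R, Q, P → O → N.
Column n goes -7, -4, -6, -3 → -5 → -2 (alternating steps +3, −2, +3, −2, …).
Column k: repeats white → grey → black; white, grey, black, white → grey → black.
Putting the parts together: O  -5  grey and then N  -2  black.

O  -5  grey; N  -2  black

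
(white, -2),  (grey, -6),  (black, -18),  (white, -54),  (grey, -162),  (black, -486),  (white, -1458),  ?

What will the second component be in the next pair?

Second component: ×3 each step, so -2, -6, -18, -54, -162, -486, -1458 → -4374.

-4374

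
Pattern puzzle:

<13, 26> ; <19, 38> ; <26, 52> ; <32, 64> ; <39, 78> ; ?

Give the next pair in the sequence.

<45, 90>

First entry: 13, 19, 26, 32, 39 → 45 (alternating steps +6, +7, +6, +7, …).
For the second entry, always 2 × the first entry: 26, 38, 52, 64, 78 → 90.
Putting it together: <45, 90>.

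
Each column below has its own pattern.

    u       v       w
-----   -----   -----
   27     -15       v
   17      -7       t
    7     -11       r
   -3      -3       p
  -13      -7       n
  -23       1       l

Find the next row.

Column u: −10 each step; 27, 17, 7, -3, -13, -23 → -33.
Column v — alternating steps +8, −4, +8, −4, …: -15, -7, -11, -3, -7, 1 → -3.
Column w — letters move back 2 places in the alphabet: v, t, r, p, n, l → j.
Combining the parts gives -33  -3  j.

-33  -3  j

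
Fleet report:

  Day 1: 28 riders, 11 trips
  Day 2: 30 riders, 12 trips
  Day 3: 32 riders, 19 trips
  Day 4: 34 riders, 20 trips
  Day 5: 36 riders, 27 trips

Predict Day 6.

38 riders, 28 trips

Riders: +2 each step; 28, 30, 32, 34, 36 → 38.
Trips — alternating steps +1, +7, +1, +7, …: 11, 12, 19, 20, 27 → 28.
Putting it together: 38 riders, 28 trips.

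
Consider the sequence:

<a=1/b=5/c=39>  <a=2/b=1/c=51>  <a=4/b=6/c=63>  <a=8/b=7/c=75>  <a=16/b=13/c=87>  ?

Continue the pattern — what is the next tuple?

<a=32/b=20/c=99>

A — ×2 each step: 1, 2, 4, 8, 16 → 32.
B: each term is the sum of the two before it; 5, 1, 6, 7, 13 → 20.
C: 39, 51, 63, 75, 87 → 99 (+12 each step).
Combining the parts gives <a=32/b=20/c=99>.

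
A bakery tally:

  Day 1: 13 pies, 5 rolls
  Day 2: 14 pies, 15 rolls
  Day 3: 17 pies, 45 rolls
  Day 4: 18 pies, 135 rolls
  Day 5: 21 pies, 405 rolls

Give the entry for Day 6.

22 pies, 1215 rolls

Pies — alternating steps +1, +3, +1, +3, …: 13, 14, 17, 18, 21 → 22.
For the rolls, ×3 each step: 5, 15, 45, 135, 405 → 1215.
Combining the parts gives 22 pies, 1215 rolls.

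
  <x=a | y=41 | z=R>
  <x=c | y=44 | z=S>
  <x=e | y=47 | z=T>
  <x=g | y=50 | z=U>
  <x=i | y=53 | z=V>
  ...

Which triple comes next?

<x=k | y=56 | z=W>

X: letters move forward 2 places in the alphabet; a, c, e, g, i → k.
Y — +3 each step: 41, 44, 47, 50, 53 → 56.
Z: letters move forward 1 place in the alphabet, so R, S, T, U, V → W.
Putting it together: <x=k | y=56 | z=W>.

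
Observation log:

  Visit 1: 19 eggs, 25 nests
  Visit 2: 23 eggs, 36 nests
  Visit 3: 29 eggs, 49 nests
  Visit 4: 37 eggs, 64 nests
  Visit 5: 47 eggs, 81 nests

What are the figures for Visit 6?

Eggs: differences are 4, 6, 8, … (increasing by 2 each time); 19, 23, 29, 37, 47 → 59.
Nests goes 25, 36, 49, 64, 81 → 100 (perfect squares: 5², 6², 7², …).
Combining the parts gives 59 eggs, 100 nests.

59 eggs, 100 nests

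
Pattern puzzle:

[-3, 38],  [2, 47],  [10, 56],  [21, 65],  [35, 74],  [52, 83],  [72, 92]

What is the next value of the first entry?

95

First entry goes -3, 2, 10, 21, 35, 52, 72 → 95 (differences are 5, 8, 11, … (increasing by 3 each time)).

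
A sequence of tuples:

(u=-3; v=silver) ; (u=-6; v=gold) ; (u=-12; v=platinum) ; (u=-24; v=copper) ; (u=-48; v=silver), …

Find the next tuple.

(u=-96; v=gold)

U goes -3, -6, -12, -24, -48 → -96 (×2 each step).
V: repeats silver → gold → platinum → copper, so silver, gold, platinum, copper, silver → gold.
Combining the parts gives (u=-96; v=gold).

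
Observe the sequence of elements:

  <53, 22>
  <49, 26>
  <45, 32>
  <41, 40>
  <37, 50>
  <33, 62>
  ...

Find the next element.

For the first entry, −4 each step: 53, 49, 45, 41, 37, 33 → 29.
Second entry: differences are 4, 6, 8, … (increasing by 2 each time), so 22, 26, 32, 40, 50, 62 → 76.
Putting it together: <29, 76>.

<29, 76>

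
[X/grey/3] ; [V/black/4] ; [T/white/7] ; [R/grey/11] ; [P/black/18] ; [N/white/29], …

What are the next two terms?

[L/grey/47], [J/black/76]

Letter: letters move back 2 places in the alphabet; X, V, T, R, P, N → L → J.
Shade: repeats grey → black → white; grey, black, white, grey, black, white → grey → black.
Third entry: each term is the sum of the two before it; 3, 4, 7, 11, 18, 29 → 47 → 76.
So the next two terms are [L/grey/47] and [J/black/76].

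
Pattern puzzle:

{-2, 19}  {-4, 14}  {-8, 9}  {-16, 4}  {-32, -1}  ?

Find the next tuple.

First coordinate: -2, -4, -8, -16, -32 → -64 (×2 each step).
Second coordinate: −5 each step, so 19, 14, 9, 4, -1 → -6.
So the next tuple is {-64, -6}.

{-64, -6}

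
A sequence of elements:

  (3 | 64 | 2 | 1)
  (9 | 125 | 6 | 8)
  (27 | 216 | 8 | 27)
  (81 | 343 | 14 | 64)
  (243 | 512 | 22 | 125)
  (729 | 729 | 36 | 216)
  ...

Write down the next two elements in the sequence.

(2187 | 1000 | 58 | 343), (6561 | 1331 | 94 | 512)

First value: ×3 each step, so 3, 9, 27, 81, 243, 729 → 2187 → 6561.
Second value — perfect cubes: 4³, 5³, 6³, …: 64, 125, 216, 343, 512, 729 → 1000 → 1331.
Third value: each term is the sum of the two before it, so 2, 6, 8, 14, 22, 36 → 58 → 94.
Fourth value: perfect cubes: 1³, 2³, 3³, …, so 1, 8, 27, 64, 125, 216 → 343 → 512.
Putting the parts together: (2187 | 1000 | 58 | 343) and then (6561 | 1331 | 94 | 512).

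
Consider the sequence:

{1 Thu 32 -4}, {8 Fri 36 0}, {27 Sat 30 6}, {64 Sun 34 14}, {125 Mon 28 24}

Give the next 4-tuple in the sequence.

{216 Tue 32 36}

First slot: 1, 8, 27, 64, 125 → 216 (perfect cubes: 1³, 2³, 3³, …).
Day: runs through the weekdays Mon→Sun, so Thu, Fri, Sat, Sun, Mon → Tue.
Third slot: alternating steps +4, −6, +4, −6, …; 32, 36, 30, 34, 28 → 32.
Fourth slot — differences are 4, 6, 8, … (increasing by 2 each time): -4, 0, 6, 14, 24 → 36.
Combining the parts gives {216 Tue 32 36}.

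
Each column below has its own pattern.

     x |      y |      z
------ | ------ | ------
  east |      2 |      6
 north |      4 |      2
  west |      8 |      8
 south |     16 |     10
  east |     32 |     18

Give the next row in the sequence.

north  64  28

Column x: repeats east → north → west → south, so east, north, west, south, east → north.
For the column y, ×2 each step: 2, 4, 8, 16, 32 → 64.
For the column z, each term is the sum of the two before it: 6, 2, 8, 10, 18 → 28.
So the next row is north  64  28.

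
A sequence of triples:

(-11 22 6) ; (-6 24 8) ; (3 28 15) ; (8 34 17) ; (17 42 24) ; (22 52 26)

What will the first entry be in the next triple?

First entry: alternating steps +5, +9, +5, +9, …, so -11, -6, 3, 8, 17, 22 → 31.

31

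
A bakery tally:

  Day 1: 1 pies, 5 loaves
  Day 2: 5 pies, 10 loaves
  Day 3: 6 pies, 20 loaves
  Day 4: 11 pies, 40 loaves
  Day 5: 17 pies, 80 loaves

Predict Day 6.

Pies — each term is the sum of the two before it: 1, 5, 6, 11, 17 → 28.
Loaves — ×2 each step: 5, 10, 20, 40, 80 → 160.
Putting it together: 28 pies, 160 loaves.

28 pies, 160 loaves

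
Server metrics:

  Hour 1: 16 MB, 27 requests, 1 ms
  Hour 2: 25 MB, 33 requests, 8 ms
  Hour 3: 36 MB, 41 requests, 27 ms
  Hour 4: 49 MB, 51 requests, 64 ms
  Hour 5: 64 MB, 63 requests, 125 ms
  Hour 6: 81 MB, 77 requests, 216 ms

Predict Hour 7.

100 MB, 93 requests, 343 ms

MB: perfect squares: 4², 5², 6², …, so 16, 25, 36, 49, 64, 81 → 100.
Requests goes 27, 33, 41, 51, 63, 77 → 93 (differences are 6, 8, 10, … (increasing by 2 each time)).
Ms: 1, 8, 27, 64, 125, 216 → 343 (perfect cubes: 1³, 2³, 3³, …).
Combining the parts gives 100 MB, 93 requests, 343 ms.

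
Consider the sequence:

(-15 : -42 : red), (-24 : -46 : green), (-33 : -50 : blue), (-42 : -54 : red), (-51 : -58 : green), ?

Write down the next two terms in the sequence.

(-60 : -62 : blue), (-69 : -66 : red)

First part goes -15, -24, -33, -42, -51 → -60 → -69 (−9 each step).
Second part — −4 each step: -42, -46, -50, -54, -58 → -62 → -66.
Colour goes red, green, blue, red, green → blue → red (repeats red → green → blue).
So the next two terms are (-60 : -62 : blue) and (-69 : -66 : red).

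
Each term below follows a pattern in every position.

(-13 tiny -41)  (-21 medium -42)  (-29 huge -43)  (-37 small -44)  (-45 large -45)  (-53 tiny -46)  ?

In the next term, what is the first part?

First part goes -13, -21, -29, -37, -45, -53 → -61 (−8 each step).
Size: repeats tiny → medium → huge → small → large, so tiny, medium, huge, small, large, tiny → medium.
Third part: −1 each step, so -41, -42, -43, -44, -45, -46 → -47.

-61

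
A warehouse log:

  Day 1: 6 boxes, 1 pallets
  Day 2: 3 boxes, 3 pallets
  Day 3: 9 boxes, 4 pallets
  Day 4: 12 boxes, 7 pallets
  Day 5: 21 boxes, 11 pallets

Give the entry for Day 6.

Boxes: each term is the sum of the two before it; 6, 3, 9, 12, 21 → 33.
For the pallets, each term is the sum of the two before it: 1, 3, 4, 7, 11 → 18.
Combining the parts gives 33 boxes, 18 pallets.

33 boxes, 18 pallets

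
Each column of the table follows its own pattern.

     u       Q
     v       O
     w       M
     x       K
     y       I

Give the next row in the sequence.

z  G

First letter: letters move forward 1 place in the alphabet, so u, v, w, x, y → z.
For the second letter, letters move back 2 places in the alphabet: Q, O, M, K, I → G.
Combining the parts gives z  G.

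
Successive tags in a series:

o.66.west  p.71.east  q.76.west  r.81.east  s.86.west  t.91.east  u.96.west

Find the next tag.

Letter goes o, p, q, r, s, t, u → v (letters move forward 1 place in the alphabet).
Second component: 66, 71, 76, 81, 86, 91, 96 → 101 (+5 each step).
Direction: west, east, west, east, west, east, west → east (alternates west ↔ east).
So the next tag is v.101.east.

v.101.east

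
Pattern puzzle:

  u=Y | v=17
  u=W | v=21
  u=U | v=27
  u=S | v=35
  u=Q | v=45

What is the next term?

U goes Y, W, U, S, Q → O (letters move back 2 places in the alphabet).
V: differences are 4, 6, 8, … (increasing by 2 each time), so 17, 21, 27, 35, 45 → 57.
Putting it together: u=O | v=57.

u=O | v=57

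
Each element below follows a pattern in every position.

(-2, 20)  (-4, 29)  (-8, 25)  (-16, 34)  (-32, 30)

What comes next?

For the first slot, ×2 each step: -2, -4, -8, -16, -32 → -64.
For the second slot, alternating steps +9, −4, +9, −4, …: 20, 29, 25, 34, 30 → 39.
Putting it together: (-64, 39).

(-64, 39)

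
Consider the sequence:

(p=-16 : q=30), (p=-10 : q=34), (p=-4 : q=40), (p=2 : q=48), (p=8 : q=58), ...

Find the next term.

P: +6 each step, so -16, -10, -4, 2, 8 → 14.
Q: differences are 4, 6, 8, … (increasing by 2 each time); 30, 34, 40, 48, 58 → 70.
So the next term is (p=14 : q=70).

(p=14 : q=70)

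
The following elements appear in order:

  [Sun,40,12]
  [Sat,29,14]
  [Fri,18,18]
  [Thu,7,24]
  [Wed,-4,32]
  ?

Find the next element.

[Tue,-15,42]

Day — runs backward through the weekdays Mon→Sun: Sun, Sat, Fri, Thu, Wed → Tue.
Second part — −11 each step: 40, 29, 18, 7, -4 → -15.
Third part: 12, 14, 18, 24, 32 → 42 (differences are 2, 4, 6, … (increasing by 2 each time)).
Combining the parts gives [Tue,-15,42].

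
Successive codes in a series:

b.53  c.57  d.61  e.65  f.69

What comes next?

Letter: letters move forward 1 place in the alphabet; b, c, d, e, f → g.
Second component: 53, 57, 61, 65, 69 → 73 (+4 each step).
So the next code is g.73.

g.73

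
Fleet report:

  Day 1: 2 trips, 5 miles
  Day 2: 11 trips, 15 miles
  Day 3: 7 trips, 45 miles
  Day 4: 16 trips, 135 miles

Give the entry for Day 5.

Trips: alternating steps +9, −4, +9, −4, …, so 2, 11, 7, 16 → 12.
Miles: ×3 each step, so 5, 15, 45, 135 → 405.
Combining the parts gives 12 trips, 405 miles.

12 trips, 405 miles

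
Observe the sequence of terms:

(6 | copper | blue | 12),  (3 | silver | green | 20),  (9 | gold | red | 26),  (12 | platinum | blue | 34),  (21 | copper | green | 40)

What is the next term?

(33 | silver | red | 48)

First coordinate: each term is the sum of the two before it; 6, 3, 9, 12, 21 → 33.
Metal goes copper, silver, gold, platinum, copper → silver (repeats copper → silver → gold → platinum).
Colour: repeats blue → green → red; blue, green, red, blue, green → red.
Fourth coordinate: alternating steps +8, +6, +8, +6, …, so 12, 20, 26, 34, 40 → 48.
Putting it together: (33 | silver | red | 48).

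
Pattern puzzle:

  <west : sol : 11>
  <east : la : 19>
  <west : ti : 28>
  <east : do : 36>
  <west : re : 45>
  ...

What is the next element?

Direction: alternates west ↔ east, so west, east, west, east, west → east.
For the note, runs through the solfège scale do→ti: sol, la, ti, do, re → mi.
Third entry — alternating steps +8, +9, +8, +9, …: 11, 19, 28, 36, 45 → 53.
Combining the parts gives <east : mi : 53>.

<east : mi : 53>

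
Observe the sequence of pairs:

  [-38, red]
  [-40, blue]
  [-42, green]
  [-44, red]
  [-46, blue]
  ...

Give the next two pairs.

[-48, green], [-50, red]

First part — −2 each step: -38, -40, -42, -44, -46 → -48 → -50.
For the colour, repeats red → blue → green: red, blue, green, red, blue → green → red.
So the next two pairs are [-48, green] and [-50, red].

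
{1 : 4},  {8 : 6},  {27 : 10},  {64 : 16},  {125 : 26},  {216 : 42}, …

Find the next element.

{343 : 68}

First entry: perfect cubes: 1³, 2³, 3³, …, so 1, 8, 27, 64, 125, 216 → 343.
Second entry — each term is the sum of the two before it: 4, 6, 10, 16, 26, 42 → 68.
So the next element is {343 : 68}.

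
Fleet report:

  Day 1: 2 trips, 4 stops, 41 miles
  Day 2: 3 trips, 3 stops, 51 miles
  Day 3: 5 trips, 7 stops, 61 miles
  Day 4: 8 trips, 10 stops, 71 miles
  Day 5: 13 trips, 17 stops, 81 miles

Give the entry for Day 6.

Trips: each term is the sum of the two before it, so 2, 3, 5, 8, 13 → 21.
Stops: each term is the sum of the two before it, so 4, 3, 7, 10, 17 → 27.
Miles: +10 each step, so 41, 51, 61, 71, 81 → 91.
So the next row is 21 trips, 27 stops, 91 miles.

21 trips, 27 stops, 91 miles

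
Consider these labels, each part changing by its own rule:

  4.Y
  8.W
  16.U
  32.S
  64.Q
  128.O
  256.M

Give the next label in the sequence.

First component goes 4, 8, 16, 32, 64, 128, 256 → 512 (×2 each step).
Letter: letters move back 2 places in the alphabet, so Y, W, U, S, Q, O, M → K.
Putting it together: 512.K.

512.K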